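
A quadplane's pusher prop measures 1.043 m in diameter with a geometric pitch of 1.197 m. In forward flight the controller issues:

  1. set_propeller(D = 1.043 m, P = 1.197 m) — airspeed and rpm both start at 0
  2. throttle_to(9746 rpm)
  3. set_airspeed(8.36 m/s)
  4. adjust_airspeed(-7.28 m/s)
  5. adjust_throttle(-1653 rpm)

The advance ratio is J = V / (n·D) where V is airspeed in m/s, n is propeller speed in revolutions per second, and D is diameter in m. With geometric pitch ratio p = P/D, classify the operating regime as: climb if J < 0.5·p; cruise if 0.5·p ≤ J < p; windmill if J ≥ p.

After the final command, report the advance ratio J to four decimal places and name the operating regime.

set_propeller: D = 1.043 m, P = 1.197 m (p = P/D = 1.147651); state ← (V=0, rpm=0)
throttle_to(9746): rpm ← 9746
set_airspeed(8.36): V ← 8.36 m/s
adjust_airspeed(-7.28): V ← 8.36 -7.28 = 1.08 m/s
adjust_throttle(-1653): rpm ← 9746 -1653 = 8093
final state: V = 1.08 m/s, rpm = 8093 → n = rpm/60 = 134.883333 rev/s
J = V / (n·D) = 1.08 / (134.883333 × 1.043) = 0.007677
regime bands: climb J<0.5738 | cruise [0.5738, 1.1477) | windmill J≥1.1477
J = 0.0077 → climb

J = 0.0077, regime = climb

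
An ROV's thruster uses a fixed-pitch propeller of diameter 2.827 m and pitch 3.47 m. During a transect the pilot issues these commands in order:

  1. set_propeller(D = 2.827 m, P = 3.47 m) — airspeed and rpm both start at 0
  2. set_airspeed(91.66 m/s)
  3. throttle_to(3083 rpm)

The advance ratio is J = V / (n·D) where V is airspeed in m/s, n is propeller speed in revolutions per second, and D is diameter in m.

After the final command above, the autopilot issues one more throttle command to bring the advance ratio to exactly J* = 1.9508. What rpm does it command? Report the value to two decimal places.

rpm = 997.22

set_propeller: D = 2.827 m, P = 3.47 m (p = P/D = 1.227450); state ← (V=0, rpm=0)
set_airspeed(91.66): V ← 91.66 m/s
throttle_to(3083): rpm ← 3083
final state: V = 91.66 m/s, rpm = 3083 → n = rpm/60 = 51.383333 rev/s
target J* = 1.9508; solve J* = V/(n·D) for n: n = V/(J*·D) = 91.66/(1.9508 × 2.827) = 16.620393 rev/s
rpm = 60·n = 997.223600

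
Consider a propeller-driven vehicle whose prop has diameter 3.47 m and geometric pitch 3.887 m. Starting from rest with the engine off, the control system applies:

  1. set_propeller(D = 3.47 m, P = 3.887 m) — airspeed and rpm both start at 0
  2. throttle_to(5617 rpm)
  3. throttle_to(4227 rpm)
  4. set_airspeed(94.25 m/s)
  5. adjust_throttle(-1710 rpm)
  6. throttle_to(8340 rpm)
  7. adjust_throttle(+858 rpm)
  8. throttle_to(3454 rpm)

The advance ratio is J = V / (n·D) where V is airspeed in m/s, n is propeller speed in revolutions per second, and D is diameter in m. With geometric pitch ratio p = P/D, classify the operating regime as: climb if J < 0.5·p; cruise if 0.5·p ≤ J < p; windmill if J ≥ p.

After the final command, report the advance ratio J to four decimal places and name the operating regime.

set_propeller: D = 3.47 m, P = 3.887 m (p = P/D = 1.120173); state ← (V=0, rpm=0)
throttle_to(5617): rpm ← 5617
throttle_to(4227): rpm ← 4227
set_airspeed(94.25): V ← 94.25 m/s
adjust_throttle(-1710): rpm ← 4227 -1710 = 2517
throttle_to(8340): rpm ← 8340
adjust_throttle(+858): rpm ← 8340 +858 = 9198
throttle_to(3454): rpm ← 3454
final state: V = 94.25 m/s, rpm = 3454 → n = rpm/60 = 57.566667 rev/s
J = V / (n·D) = 94.25 / (57.566667 × 3.47) = 0.471825
regime bands: climb J<0.5601 | cruise [0.5601, 1.1202) | windmill J≥1.1202
J = 0.4718 → climb

J = 0.4718, regime = climb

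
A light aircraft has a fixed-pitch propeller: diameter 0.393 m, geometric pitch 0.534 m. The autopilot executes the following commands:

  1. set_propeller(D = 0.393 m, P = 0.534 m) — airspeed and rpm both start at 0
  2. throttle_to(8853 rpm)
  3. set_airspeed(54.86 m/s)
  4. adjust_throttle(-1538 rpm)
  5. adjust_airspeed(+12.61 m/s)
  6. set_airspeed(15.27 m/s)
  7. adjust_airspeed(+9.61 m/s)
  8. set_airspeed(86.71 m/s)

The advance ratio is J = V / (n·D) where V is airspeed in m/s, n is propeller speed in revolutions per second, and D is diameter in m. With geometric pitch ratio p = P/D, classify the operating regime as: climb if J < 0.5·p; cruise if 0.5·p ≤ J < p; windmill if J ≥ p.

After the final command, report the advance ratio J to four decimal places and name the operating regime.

set_propeller: D = 0.393 m, P = 0.534 m (p = P/D = 1.358779); state ← (V=0, rpm=0)
throttle_to(8853): rpm ← 8853
set_airspeed(54.86): V ← 54.86 m/s
adjust_throttle(-1538): rpm ← 8853 -1538 = 7315
adjust_airspeed(+12.61): V ← 54.86 +12.61 = 67.47 m/s
set_airspeed(15.27): V ← 15.27 m/s
adjust_airspeed(+9.61): V ← 15.27 +9.61 = 24.88 m/s
set_airspeed(86.71): V ← 86.71 m/s
final state: V = 86.71 m/s, rpm = 7315 → n = rpm/60 = 121.916667 rev/s
J = V / (n·D) = 86.71 / (121.916667 × 0.393) = 1.809729
regime bands: climb J<0.6794 | cruise [0.6794, 1.3588) | windmill J≥1.3588
J = 1.8097 → windmill

J = 1.8097, regime = windmill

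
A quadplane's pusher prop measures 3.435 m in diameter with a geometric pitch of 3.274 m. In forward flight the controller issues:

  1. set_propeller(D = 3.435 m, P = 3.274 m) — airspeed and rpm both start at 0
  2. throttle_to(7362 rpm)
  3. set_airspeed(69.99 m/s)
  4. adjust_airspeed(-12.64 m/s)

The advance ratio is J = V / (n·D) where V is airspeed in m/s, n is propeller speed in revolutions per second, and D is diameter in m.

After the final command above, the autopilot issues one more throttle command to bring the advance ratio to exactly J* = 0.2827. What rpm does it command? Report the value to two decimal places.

set_propeller: D = 3.435 m, P = 3.274 m (p = P/D = 0.953130); state ← (V=0, rpm=0)
throttle_to(7362): rpm ← 7362
set_airspeed(69.99): V ← 69.99 m/s
adjust_airspeed(-12.64): V ← 69.99 -12.64 = 57.35 m/s
final state: V = 57.35 m/s, rpm = 7362 → n = rpm/60 = 122.700000 rev/s
target J* = 0.2827; solve J* = V/(n·D) for n: n = V/(J*·D) = 57.35/(0.2827 × 3.435) = 59.058291 rev/s
rpm = 60·n = 3543.497435

rpm = 3543.50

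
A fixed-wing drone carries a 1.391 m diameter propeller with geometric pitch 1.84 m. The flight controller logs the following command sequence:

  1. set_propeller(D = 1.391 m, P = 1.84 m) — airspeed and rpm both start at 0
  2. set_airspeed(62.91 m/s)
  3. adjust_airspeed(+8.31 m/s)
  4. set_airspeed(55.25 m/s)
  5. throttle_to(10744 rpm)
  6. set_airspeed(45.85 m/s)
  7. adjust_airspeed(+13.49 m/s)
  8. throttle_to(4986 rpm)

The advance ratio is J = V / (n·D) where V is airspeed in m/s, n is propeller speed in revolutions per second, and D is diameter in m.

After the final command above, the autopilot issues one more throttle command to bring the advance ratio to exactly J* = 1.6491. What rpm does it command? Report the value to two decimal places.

rpm = 1552.12

set_propeller: D = 1.391 m, P = 1.84 m (p = P/D = 1.322789); state ← (V=0, rpm=0)
set_airspeed(62.91): V ← 62.91 m/s
adjust_airspeed(+8.31): V ← 62.91 +8.31 = 71.22 m/s
set_airspeed(55.25): V ← 55.25 m/s
throttle_to(10744): rpm ← 10744
set_airspeed(45.85): V ← 45.85 m/s
adjust_airspeed(+13.49): V ← 45.85 +13.49 = 59.34 m/s
throttle_to(4986): rpm ← 4986
final state: V = 59.34 m/s, rpm = 4986 → n = rpm/60 = 83.100000 rev/s
target J* = 1.6491; solve J* = V/(n·D) for n: n = V/(J*·D) = 59.34/(1.6491 × 1.391) = 25.868629 rev/s
rpm = 60·n = 1552.117768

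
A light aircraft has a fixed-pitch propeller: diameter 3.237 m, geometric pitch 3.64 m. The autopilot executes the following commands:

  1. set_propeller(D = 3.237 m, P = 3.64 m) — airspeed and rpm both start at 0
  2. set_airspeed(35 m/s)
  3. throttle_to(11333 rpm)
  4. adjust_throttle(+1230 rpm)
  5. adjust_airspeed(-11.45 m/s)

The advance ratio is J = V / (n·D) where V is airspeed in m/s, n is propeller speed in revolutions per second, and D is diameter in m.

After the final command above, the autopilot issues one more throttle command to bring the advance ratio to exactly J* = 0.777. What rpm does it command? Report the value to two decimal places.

set_propeller: D = 3.237 m, P = 3.64 m (p = P/D = 1.124498); state ← (V=0, rpm=0)
set_airspeed(35): V ← 35 m/s
throttle_to(11333): rpm ← 11333
adjust_throttle(+1230): rpm ← 11333 +1230 = 12563
adjust_airspeed(-11.45): V ← 35 -11.45 = 23.55 m/s
final state: V = 23.55 m/s, rpm = 12563 → n = rpm/60 = 209.383333 rev/s
target J* = 0.777; solve J* = V/(n·D) for n: n = V/(J*·D) = 23.55/(0.777 × 3.237) = 9.363262 rev/s
rpm = 60·n = 561.795743

rpm = 561.80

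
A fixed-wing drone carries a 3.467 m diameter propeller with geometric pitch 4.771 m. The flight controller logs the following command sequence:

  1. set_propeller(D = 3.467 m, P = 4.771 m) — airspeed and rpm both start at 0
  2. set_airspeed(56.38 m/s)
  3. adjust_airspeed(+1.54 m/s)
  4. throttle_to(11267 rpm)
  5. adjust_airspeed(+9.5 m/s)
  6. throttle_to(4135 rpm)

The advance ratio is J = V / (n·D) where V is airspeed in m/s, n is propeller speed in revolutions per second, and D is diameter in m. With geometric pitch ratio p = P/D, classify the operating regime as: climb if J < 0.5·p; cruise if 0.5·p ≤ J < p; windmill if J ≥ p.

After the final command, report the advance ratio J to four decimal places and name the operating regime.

J = 0.2822, regime = climb

set_propeller: D = 3.467 m, P = 4.771 m (p = P/D = 1.376118); state ← (V=0, rpm=0)
set_airspeed(56.38): V ← 56.38 m/s
adjust_airspeed(+1.54): V ← 56.38 +1.54 = 57.92 m/s
throttle_to(11267): rpm ← 11267
adjust_airspeed(+9.5): V ← 57.92 +9.5 = 67.42 m/s
throttle_to(4135): rpm ← 4135
final state: V = 67.42 m/s, rpm = 4135 → n = rpm/60 = 68.916667 rev/s
J = V / (n·D) = 67.42 / (68.916667 × 3.467) = 0.282170
regime bands: climb J<0.6881 | cruise [0.6881, 1.3761) | windmill J≥1.3761
J = 0.2822 → climb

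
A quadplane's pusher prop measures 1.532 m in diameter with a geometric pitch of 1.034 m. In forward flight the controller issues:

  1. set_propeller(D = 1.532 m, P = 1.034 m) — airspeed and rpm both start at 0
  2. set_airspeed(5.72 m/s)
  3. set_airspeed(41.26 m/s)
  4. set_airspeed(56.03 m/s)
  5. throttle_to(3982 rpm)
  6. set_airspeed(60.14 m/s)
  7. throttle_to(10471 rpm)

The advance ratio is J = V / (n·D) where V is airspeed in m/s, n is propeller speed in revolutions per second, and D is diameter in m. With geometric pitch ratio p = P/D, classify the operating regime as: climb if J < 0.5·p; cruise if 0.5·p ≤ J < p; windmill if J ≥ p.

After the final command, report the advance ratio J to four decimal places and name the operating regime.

set_propeller: D = 1.532 m, P = 1.034 m (p = P/D = 0.674935); state ← (V=0, rpm=0)
set_airspeed(5.72): V ← 5.72 m/s
set_airspeed(41.26): V ← 41.26 m/s
set_airspeed(56.03): V ← 56.03 m/s
throttle_to(3982): rpm ← 3982
set_airspeed(60.14): V ← 60.14 m/s
throttle_to(10471): rpm ← 10471
final state: V = 60.14 m/s, rpm = 10471 → n = rpm/60 = 174.516667 rev/s
J = V / (n·D) = 60.14 / (174.516667 × 1.532) = 0.224941
regime bands: climb J<0.3375 | cruise [0.3375, 0.6749) | windmill J≥0.6749
J = 0.2249 → climb

J = 0.2249, regime = climb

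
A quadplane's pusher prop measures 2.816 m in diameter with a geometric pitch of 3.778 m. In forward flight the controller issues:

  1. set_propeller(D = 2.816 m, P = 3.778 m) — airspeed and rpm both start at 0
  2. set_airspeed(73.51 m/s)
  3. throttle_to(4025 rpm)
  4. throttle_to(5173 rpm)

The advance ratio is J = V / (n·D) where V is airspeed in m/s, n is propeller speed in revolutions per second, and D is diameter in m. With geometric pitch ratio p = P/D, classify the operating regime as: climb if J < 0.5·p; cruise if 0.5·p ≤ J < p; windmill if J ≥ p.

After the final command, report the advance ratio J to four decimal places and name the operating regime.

set_propeller: D = 2.816 m, P = 3.778 m (p = P/D = 1.341619); state ← (V=0, rpm=0)
set_airspeed(73.51): V ← 73.51 m/s
throttle_to(4025): rpm ← 4025
throttle_to(5173): rpm ← 5173
final state: V = 73.51 m/s, rpm = 5173 → n = rpm/60 = 86.216667 rev/s
J = V / (n·D) = 73.51 / (86.216667 × 2.816) = 0.302777
regime bands: climb J<0.6708 | cruise [0.6708, 1.3416) | windmill J≥1.3416
J = 0.3028 → climb

J = 0.3028, regime = climb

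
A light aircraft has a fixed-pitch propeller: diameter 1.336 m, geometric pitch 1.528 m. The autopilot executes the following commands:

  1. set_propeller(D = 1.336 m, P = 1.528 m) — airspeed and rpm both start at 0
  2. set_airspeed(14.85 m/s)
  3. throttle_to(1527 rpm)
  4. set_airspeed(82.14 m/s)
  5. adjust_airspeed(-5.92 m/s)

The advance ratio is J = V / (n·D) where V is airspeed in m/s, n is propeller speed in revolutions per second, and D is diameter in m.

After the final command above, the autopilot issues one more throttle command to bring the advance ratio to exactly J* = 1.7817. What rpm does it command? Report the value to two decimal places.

set_propeller: D = 1.336 m, P = 1.528 m (p = P/D = 1.143713); state ← (V=0, rpm=0)
set_airspeed(14.85): V ← 14.85 m/s
throttle_to(1527): rpm ← 1527
set_airspeed(82.14): V ← 82.14 m/s
adjust_airspeed(-5.92): V ← 82.14 -5.92 = 76.22 m/s
final state: V = 76.22 m/s, rpm = 1527 → n = rpm/60 = 25.450000 rev/s
target J* = 1.7817; solve J* = V/(n·D) for n: n = V/(J*·D) = 76.22/(1.7817 × 1.336) = 32.020485 rev/s
rpm = 60·n = 1921.229103

rpm = 1921.23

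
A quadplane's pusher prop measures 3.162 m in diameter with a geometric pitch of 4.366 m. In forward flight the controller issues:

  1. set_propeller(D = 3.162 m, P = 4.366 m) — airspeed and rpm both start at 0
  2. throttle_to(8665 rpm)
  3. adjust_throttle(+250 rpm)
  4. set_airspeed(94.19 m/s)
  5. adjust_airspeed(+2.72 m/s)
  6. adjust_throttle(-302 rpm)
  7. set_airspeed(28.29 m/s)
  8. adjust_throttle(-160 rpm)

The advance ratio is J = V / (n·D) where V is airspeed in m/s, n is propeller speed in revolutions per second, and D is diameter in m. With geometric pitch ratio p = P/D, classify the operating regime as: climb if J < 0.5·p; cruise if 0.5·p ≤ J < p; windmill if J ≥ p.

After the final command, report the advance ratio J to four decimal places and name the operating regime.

J = 0.0635, regime = climb

set_propeller: D = 3.162 m, P = 4.366 m (p = P/D = 1.380772); state ← (V=0, rpm=0)
throttle_to(8665): rpm ← 8665
adjust_throttle(+250): rpm ← 8665 +250 = 8915
set_airspeed(94.19): V ← 94.19 m/s
adjust_airspeed(+2.72): V ← 94.19 +2.72 = 96.91 m/s
adjust_throttle(-302): rpm ← 8915 -302 = 8613
set_airspeed(28.29): V ← 28.29 m/s
adjust_throttle(-160): rpm ← 8613 -160 = 8453
final state: V = 28.29 m/s, rpm = 8453 → n = rpm/60 = 140.883333 rev/s
J = V / (n·D) = 28.29 / (140.883333 × 3.162) = 0.063506
regime bands: climb J<0.6904 | cruise [0.6904, 1.3808) | windmill J≥1.3808
J = 0.0635 → climb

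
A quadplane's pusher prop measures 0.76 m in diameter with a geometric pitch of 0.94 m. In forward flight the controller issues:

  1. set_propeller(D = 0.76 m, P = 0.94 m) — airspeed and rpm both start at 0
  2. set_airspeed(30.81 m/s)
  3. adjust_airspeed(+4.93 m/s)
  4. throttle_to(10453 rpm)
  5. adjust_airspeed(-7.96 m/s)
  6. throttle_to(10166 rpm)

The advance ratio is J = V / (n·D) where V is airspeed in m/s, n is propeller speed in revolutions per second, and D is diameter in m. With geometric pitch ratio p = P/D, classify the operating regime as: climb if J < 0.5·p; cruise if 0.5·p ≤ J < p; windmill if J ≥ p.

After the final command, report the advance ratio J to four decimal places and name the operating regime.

J = 0.2157, regime = climb

set_propeller: D = 0.76 m, P = 0.94 m (p = P/D = 1.236842); state ← (V=0, rpm=0)
set_airspeed(30.81): V ← 30.81 m/s
adjust_airspeed(+4.93): V ← 30.81 +4.93 = 35.74 m/s
throttle_to(10453): rpm ← 10453
adjust_airspeed(-7.96): V ← 35.74 -7.96 = 27.78 m/s
throttle_to(10166): rpm ← 10166
final state: V = 27.78 m/s, rpm = 10166 → n = rpm/60 = 169.433333 rev/s
J = V / (n·D) = 27.78 / (169.433333 × 0.76) = 0.215735
regime bands: climb J<0.6184 | cruise [0.6184, 1.2368) | windmill J≥1.2368
J = 0.2157 → climb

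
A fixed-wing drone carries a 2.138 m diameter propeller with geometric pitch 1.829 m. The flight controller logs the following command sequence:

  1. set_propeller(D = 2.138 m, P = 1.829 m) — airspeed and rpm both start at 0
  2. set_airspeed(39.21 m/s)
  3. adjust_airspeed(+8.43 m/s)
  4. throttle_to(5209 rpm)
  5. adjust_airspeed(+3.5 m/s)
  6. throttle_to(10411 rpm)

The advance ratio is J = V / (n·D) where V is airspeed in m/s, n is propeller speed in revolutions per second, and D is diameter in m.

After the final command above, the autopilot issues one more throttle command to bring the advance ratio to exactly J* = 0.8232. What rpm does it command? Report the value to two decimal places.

set_propeller: D = 2.138 m, P = 1.829 m (p = P/D = 0.855472); state ← (V=0, rpm=0)
set_airspeed(39.21): V ← 39.21 m/s
adjust_airspeed(+8.43): V ← 39.21 +8.43 = 47.64 m/s
throttle_to(5209): rpm ← 5209
adjust_airspeed(+3.5): V ← 47.64 +3.5 = 51.14 m/s
throttle_to(10411): rpm ← 10411
final state: V = 51.14 m/s, rpm = 10411 → n = rpm/60 = 173.516667 rev/s
target J* = 0.8232; solve J* = V/(n·D) for n: n = V/(J*·D) = 51.14/(0.8232 × 2.138) = 29.056792 rev/s
rpm = 60·n = 1743.407506

rpm = 1743.41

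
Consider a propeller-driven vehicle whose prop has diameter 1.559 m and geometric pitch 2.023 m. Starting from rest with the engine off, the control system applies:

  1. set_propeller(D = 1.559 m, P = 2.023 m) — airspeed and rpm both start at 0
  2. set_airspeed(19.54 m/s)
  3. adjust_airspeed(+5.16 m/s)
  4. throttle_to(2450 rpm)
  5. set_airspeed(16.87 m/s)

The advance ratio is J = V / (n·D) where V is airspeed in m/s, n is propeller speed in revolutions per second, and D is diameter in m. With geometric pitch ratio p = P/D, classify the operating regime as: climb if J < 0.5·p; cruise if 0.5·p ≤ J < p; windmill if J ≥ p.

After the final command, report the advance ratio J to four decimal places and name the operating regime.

set_propeller: D = 1.559 m, P = 2.023 m (p = P/D = 1.297627); state ← (V=0, rpm=0)
set_airspeed(19.54): V ← 19.54 m/s
adjust_airspeed(+5.16): V ← 19.54 +5.16 = 24.7 m/s
throttle_to(2450): rpm ← 2450
set_airspeed(16.87): V ← 16.87 m/s
final state: V = 16.87 m/s, rpm = 2450 → n = rpm/60 = 40.833333 rev/s
J = V / (n·D) = 16.87 / (40.833333 × 1.559) = 0.265005
regime bands: climb J<0.6488 | cruise [0.6488, 1.2976) | windmill J≥1.2976
J = 0.2650 → climb

J = 0.2650, regime = climb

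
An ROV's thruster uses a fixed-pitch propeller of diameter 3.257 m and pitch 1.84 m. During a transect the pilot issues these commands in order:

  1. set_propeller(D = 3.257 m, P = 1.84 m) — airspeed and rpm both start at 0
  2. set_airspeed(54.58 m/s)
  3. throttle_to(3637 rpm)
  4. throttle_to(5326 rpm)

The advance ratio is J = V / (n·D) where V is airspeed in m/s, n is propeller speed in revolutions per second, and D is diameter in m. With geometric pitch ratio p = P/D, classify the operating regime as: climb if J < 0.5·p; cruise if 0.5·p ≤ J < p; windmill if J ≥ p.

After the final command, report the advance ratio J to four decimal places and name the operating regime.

set_propeller: D = 3.257 m, P = 1.84 m (p = P/D = 0.564937); state ← (V=0, rpm=0)
set_airspeed(54.58): V ← 54.58 m/s
throttle_to(3637): rpm ← 3637
throttle_to(5326): rpm ← 5326
final state: V = 54.58 m/s, rpm = 5326 → n = rpm/60 = 88.766667 rev/s
J = V / (n·D) = 54.58 / (88.766667 × 3.257) = 0.188784
regime bands: climb J<0.2825 | cruise [0.2825, 0.5649) | windmill J≥0.5649
J = 0.1888 → climb

J = 0.1888, regime = climb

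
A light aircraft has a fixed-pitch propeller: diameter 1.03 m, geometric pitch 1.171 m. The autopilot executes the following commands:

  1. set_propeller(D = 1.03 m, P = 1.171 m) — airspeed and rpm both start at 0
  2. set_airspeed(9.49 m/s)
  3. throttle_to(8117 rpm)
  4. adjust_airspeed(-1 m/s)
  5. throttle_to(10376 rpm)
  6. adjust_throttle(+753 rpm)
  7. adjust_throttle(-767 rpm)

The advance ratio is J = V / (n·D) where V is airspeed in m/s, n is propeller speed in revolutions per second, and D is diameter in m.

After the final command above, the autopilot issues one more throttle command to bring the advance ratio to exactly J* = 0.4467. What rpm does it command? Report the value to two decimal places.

set_propeller: D = 1.03 m, P = 1.171 m (p = P/D = 1.136893); state ← (V=0, rpm=0)
set_airspeed(9.49): V ← 9.49 m/s
throttle_to(8117): rpm ← 8117
adjust_airspeed(-1): V ← 9.49 -1 = 8.49 m/s
throttle_to(10376): rpm ← 10376
adjust_throttle(+753): rpm ← 10376 +753 = 11129
adjust_throttle(-767): rpm ← 11129 -767 = 10362
final state: V = 8.49 m/s, rpm = 10362 → n = rpm/60 = 172.700000 rev/s
target J* = 0.4467; solve J* = V/(n·D) for n: n = V/(J*·D) = 8.49/(0.4467 × 1.03) = 18.452470 rev/s
rpm = 60·n = 1107.148213

rpm = 1107.15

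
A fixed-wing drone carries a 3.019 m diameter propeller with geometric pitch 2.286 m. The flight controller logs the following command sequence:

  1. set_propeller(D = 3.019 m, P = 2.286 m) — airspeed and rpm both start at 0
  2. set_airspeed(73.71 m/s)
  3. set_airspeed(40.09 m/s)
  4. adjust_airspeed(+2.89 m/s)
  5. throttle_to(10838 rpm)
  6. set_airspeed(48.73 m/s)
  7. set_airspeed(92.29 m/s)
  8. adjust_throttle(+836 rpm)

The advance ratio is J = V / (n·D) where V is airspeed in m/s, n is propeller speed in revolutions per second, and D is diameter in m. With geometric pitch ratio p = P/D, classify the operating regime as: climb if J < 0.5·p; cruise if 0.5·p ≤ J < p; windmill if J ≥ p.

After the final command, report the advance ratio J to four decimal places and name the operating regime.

set_propeller: D = 3.019 m, P = 2.286 m (p = P/D = 0.757204); state ← (V=0, rpm=0)
set_airspeed(73.71): V ← 73.71 m/s
set_airspeed(40.09): V ← 40.09 m/s
adjust_airspeed(+2.89): V ← 40.09 +2.89 = 42.98 m/s
throttle_to(10838): rpm ← 10838
set_airspeed(48.73): V ← 48.73 m/s
set_airspeed(92.29): V ← 92.29 m/s
adjust_throttle(+836): rpm ← 10838 +836 = 11674
final state: V = 92.29 m/s, rpm = 11674 → n = rpm/60 = 194.566667 rev/s
J = V / (n·D) = 92.29 / (194.566667 × 3.019) = 0.157117
regime bands: climb J<0.3786 | cruise [0.3786, 0.7572) | windmill J≥0.7572
J = 0.1571 → climb

J = 0.1571, regime = climb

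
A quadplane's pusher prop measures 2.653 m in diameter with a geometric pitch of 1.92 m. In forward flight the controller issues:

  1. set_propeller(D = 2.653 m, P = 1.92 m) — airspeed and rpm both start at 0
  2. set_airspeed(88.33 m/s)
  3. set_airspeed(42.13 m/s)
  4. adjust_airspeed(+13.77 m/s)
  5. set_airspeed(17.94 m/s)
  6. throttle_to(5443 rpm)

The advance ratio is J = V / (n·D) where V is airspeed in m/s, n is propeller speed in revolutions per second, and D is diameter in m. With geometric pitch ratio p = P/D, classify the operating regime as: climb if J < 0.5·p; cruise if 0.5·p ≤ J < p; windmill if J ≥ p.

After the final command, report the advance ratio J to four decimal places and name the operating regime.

J = 0.0745, regime = climb

set_propeller: D = 2.653 m, P = 1.92 m (p = P/D = 0.723709); state ← (V=0, rpm=0)
set_airspeed(88.33): V ← 88.33 m/s
set_airspeed(42.13): V ← 42.13 m/s
adjust_airspeed(+13.77): V ← 42.13 +13.77 = 55.9 m/s
set_airspeed(17.94): V ← 17.94 m/s
throttle_to(5443): rpm ← 5443
final state: V = 17.94 m/s, rpm = 5443 → n = rpm/60 = 90.716667 rev/s
J = V / (n·D) = 17.94 / (90.716667 × 2.653) = 0.074541
regime bands: climb J<0.3619 | cruise [0.3619, 0.7237) | windmill J≥0.7237
J = 0.0745 → climb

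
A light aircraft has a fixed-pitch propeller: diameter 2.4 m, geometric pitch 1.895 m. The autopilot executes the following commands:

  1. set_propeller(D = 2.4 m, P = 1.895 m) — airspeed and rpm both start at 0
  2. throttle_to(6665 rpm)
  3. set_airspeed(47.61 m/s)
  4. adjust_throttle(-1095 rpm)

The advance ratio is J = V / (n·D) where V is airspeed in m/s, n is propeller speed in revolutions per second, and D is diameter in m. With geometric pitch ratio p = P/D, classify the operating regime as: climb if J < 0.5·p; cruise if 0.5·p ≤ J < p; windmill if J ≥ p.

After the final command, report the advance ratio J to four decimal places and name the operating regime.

J = 0.2137, regime = climb

set_propeller: D = 2.4 m, P = 1.895 m (p = P/D = 0.789583); state ← (V=0, rpm=0)
throttle_to(6665): rpm ← 6665
set_airspeed(47.61): V ← 47.61 m/s
adjust_throttle(-1095): rpm ← 6665 -1095 = 5570
final state: V = 47.61 m/s, rpm = 5570 → n = rpm/60 = 92.833333 rev/s
J = V / (n·D) = 47.61 / (92.833333 × 2.4) = 0.213689
regime bands: climb J<0.3948 | cruise [0.3948, 0.7896) | windmill J≥0.7896
J = 0.2137 → climb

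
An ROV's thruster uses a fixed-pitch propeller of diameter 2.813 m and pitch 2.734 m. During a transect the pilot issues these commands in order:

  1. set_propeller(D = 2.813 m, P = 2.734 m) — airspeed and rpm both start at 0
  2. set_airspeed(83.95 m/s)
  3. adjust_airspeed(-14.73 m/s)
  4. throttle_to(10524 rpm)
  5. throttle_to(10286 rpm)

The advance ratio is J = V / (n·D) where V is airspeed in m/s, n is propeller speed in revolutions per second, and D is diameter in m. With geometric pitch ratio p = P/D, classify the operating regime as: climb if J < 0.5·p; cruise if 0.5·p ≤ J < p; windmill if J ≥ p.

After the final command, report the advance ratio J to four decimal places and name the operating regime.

J = 0.1435, regime = climb

set_propeller: D = 2.813 m, P = 2.734 m (p = P/D = 0.971916); state ← (V=0, rpm=0)
set_airspeed(83.95): V ← 83.95 m/s
adjust_airspeed(-14.73): V ← 83.95 -14.73 = 69.22 m/s
throttle_to(10524): rpm ← 10524
throttle_to(10286): rpm ← 10286
final state: V = 69.22 m/s, rpm = 10286 → n = rpm/60 = 171.433333 rev/s
J = V / (n·D) = 69.22 / (171.433333 × 2.813) = 0.143538
regime bands: climb J<0.4860 | cruise [0.4860, 0.9719) | windmill J≥0.9719
J = 0.1435 → climb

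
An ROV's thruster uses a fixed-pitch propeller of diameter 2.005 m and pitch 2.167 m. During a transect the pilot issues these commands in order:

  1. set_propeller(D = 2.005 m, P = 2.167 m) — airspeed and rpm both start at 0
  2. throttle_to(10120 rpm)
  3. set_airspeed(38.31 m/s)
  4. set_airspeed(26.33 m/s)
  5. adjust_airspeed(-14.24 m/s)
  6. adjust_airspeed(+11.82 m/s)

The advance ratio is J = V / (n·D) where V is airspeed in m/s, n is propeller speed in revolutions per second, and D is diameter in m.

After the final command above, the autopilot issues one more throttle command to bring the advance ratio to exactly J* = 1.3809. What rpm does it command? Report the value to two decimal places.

set_propeller: D = 2.005 m, P = 2.167 m (p = P/D = 1.080798); state ← (V=0, rpm=0)
throttle_to(10120): rpm ← 10120
set_airspeed(38.31): V ← 38.31 m/s
set_airspeed(26.33): V ← 26.33 m/s
adjust_airspeed(-14.24): V ← 26.33 -14.24 = 12.09 m/s
adjust_airspeed(+11.82): V ← 12.09 +11.82 = 23.91 m/s
final state: V = 23.91 m/s, rpm = 10120 → n = rpm/60 = 168.666667 rev/s
target J* = 1.3809; solve J* = V/(n·D) for n: n = V/(J*·D) = 23.91/(1.3809 × 2.005) = 8.635808 rev/s
rpm = 60·n = 518.148470

rpm = 518.15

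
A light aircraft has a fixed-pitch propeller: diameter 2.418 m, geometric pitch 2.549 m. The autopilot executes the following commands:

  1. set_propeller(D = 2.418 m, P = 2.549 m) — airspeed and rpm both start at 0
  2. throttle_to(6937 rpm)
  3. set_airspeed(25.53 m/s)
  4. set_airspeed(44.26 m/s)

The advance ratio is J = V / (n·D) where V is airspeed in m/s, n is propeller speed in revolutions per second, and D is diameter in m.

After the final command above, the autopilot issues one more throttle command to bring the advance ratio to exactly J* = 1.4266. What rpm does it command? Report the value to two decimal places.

set_propeller: D = 2.418 m, P = 2.549 m (p = P/D = 1.054177); state ← (V=0, rpm=0)
throttle_to(6937): rpm ← 6937
set_airspeed(25.53): V ← 25.53 m/s
set_airspeed(44.26): V ← 44.26 m/s
final state: V = 44.26 m/s, rpm = 6937 → n = rpm/60 = 115.616667 rev/s
target J* = 1.4266; solve J* = V/(n·D) for n: n = V/(J*·D) = 44.26/(1.4266 × 2.418) = 12.830775 rev/s
rpm = 60·n = 769.846507

rpm = 769.85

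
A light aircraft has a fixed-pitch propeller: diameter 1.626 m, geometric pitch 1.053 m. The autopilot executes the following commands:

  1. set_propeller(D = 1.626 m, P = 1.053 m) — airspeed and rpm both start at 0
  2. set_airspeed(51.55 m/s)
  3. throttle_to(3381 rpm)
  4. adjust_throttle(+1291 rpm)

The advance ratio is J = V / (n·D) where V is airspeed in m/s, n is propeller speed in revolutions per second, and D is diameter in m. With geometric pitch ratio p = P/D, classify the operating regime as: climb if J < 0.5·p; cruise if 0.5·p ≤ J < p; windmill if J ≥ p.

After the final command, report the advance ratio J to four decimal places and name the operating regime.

J = 0.4072, regime = cruise

set_propeller: D = 1.626 m, P = 1.053 m (p = P/D = 0.647601); state ← (V=0, rpm=0)
set_airspeed(51.55): V ← 51.55 m/s
throttle_to(3381): rpm ← 3381
adjust_throttle(+1291): rpm ← 3381 +1291 = 4672
final state: V = 51.55 m/s, rpm = 4672 → n = rpm/60 = 77.866667 rev/s
J = V / (n·D) = 51.55 / (77.866667 × 1.626) = 0.407152
regime bands: climb J<0.3238 | cruise [0.3238, 0.6476) | windmill J≥0.6476
J = 0.4072 → cruise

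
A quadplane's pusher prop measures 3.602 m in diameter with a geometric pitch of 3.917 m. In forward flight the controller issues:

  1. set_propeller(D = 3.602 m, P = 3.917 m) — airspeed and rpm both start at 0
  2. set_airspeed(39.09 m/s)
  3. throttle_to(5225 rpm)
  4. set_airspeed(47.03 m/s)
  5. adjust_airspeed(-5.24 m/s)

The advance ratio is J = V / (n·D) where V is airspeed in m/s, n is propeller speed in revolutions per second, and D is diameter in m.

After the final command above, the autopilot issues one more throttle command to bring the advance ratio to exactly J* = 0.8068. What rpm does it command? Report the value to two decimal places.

rpm = 862.81

set_propeller: D = 3.602 m, P = 3.917 m (p = P/D = 1.087451); state ← (V=0, rpm=0)
set_airspeed(39.09): V ← 39.09 m/s
throttle_to(5225): rpm ← 5225
set_airspeed(47.03): V ← 47.03 m/s
adjust_airspeed(-5.24): V ← 47.03 -5.24 = 41.79 m/s
final state: V = 41.79 m/s, rpm = 5225 → n = rpm/60 = 87.083333 rev/s
target J* = 0.8068; solve J* = V/(n·D) for n: n = V/(J*·D) = 41.79/(0.8068 × 3.602) = 14.380129 rev/s
rpm = 60·n = 862.807722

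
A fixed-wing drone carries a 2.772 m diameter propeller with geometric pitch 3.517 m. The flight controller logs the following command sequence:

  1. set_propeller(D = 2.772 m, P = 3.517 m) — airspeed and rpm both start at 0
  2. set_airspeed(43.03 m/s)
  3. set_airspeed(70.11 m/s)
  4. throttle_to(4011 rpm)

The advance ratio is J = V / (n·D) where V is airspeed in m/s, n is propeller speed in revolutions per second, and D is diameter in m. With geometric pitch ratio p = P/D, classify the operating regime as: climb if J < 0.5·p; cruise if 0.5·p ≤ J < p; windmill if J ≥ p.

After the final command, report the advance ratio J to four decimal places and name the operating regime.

J = 0.3783, regime = climb

set_propeller: D = 2.772 m, P = 3.517 m (p = P/D = 1.268759); state ← (V=0, rpm=0)
set_airspeed(43.03): V ← 43.03 m/s
set_airspeed(70.11): V ← 70.11 m/s
throttle_to(4011): rpm ← 4011
final state: V = 70.11 m/s, rpm = 4011 → n = rpm/60 = 66.850000 rev/s
J = V / (n·D) = 70.11 / (66.850000 × 2.772) = 0.378343
regime bands: climb J<0.6344 | cruise [0.6344, 1.2688) | windmill J≥1.2688
J = 0.3783 → climb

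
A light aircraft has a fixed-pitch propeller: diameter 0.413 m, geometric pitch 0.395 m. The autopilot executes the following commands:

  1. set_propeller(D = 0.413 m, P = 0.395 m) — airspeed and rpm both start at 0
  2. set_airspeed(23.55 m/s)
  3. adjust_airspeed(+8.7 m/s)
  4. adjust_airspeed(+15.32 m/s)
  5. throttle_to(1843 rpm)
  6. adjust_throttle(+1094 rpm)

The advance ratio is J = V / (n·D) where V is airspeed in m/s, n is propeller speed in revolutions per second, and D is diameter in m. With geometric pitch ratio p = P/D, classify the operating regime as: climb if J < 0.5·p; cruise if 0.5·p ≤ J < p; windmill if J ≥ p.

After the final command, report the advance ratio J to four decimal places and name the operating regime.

set_propeller: D = 0.413 m, P = 0.395 m (p = P/D = 0.956416); state ← (V=0, rpm=0)
set_airspeed(23.55): V ← 23.55 m/s
adjust_airspeed(+8.7): V ← 23.55 +8.7 = 32.25 m/s
adjust_airspeed(+15.32): V ← 32.25 +15.32 = 47.57 m/s
throttle_to(1843): rpm ← 1843
adjust_throttle(+1094): rpm ← 1843 +1094 = 2937
final state: V = 47.57 m/s, rpm = 2937 → n = rpm/60 = 48.950000 rev/s
J = V / (n·D) = 47.57 / (48.950000 × 0.413) = 2.353046
regime bands: climb J<0.4782 | cruise [0.4782, 0.9564) | windmill J≥0.9564
J = 2.3530 → windmill

J = 2.3530, regime = windmill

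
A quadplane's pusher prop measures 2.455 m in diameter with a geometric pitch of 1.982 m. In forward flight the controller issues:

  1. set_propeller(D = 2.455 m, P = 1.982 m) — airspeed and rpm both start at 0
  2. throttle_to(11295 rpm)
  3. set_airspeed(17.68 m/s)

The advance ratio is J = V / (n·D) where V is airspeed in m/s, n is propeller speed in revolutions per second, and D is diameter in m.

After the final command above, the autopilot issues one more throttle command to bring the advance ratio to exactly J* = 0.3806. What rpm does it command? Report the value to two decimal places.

rpm = 1135.31

set_propeller: D = 2.455 m, P = 1.982 m (p = P/D = 0.807332); state ← (V=0, rpm=0)
throttle_to(11295): rpm ← 11295
set_airspeed(17.68): V ← 17.68 m/s
final state: V = 17.68 m/s, rpm = 11295 → n = rpm/60 = 188.250000 rev/s
target J* = 0.3806; solve J* = V/(n·D) for n: n = V/(J*·D) = 17.68/(0.3806 × 2.455) = 18.921780 rev/s
rpm = 60·n = 1135.306778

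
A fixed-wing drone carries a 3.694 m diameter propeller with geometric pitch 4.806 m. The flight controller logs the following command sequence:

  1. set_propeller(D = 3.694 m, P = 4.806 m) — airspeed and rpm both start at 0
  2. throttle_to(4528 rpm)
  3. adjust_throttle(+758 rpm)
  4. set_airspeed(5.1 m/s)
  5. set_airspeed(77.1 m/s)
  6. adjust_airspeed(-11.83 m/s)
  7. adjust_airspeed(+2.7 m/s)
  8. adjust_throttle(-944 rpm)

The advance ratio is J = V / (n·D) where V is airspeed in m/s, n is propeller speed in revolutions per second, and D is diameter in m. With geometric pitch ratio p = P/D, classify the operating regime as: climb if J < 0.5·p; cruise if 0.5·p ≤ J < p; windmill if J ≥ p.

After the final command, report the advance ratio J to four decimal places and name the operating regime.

set_propeller: D = 3.694 m, P = 4.806 m (p = P/D = 1.301029); state ← (V=0, rpm=0)
throttle_to(4528): rpm ← 4528
adjust_throttle(+758): rpm ← 4528 +758 = 5286
set_airspeed(5.1): V ← 5.1 m/s
set_airspeed(77.1): V ← 77.1 m/s
adjust_airspeed(-11.83): V ← 77.1 -11.83 = 65.27 m/s
adjust_airspeed(+2.7): V ← 65.27 +2.7 = 67.97 m/s
adjust_throttle(-944): rpm ← 5286 -944 = 4342
final state: V = 67.97 m/s, rpm = 4342 → n = rpm/60 = 72.366667 rev/s
J = V / (n·D) = 67.97 / (72.366667 × 3.694) = 0.254262
regime bands: climb J<0.6505 | cruise [0.6505, 1.3010) | windmill J≥1.3010
J = 0.2543 → climb

J = 0.2543, regime = climb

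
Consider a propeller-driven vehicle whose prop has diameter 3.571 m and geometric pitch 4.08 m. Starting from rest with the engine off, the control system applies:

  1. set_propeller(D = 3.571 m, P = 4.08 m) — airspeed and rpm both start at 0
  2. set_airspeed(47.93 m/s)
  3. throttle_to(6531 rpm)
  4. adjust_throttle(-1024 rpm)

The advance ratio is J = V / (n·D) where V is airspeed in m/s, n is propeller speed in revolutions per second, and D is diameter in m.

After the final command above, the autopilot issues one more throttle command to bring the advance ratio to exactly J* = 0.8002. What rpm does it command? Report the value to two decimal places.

rpm = 1006.40

set_propeller: D = 3.571 m, P = 4.08 m (p = P/D = 1.142537); state ← (V=0, rpm=0)
set_airspeed(47.93): V ← 47.93 m/s
throttle_to(6531): rpm ← 6531
adjust_throttle(-1024): rpm ← 6531 -1024 = 5507
final state: V = 47.93 m/s, rpm = 5507 → n = rpm/60 = 91.783333 rev/s
target J* = 0.8002; solve J* = V/(n·D) for n: n = V/(J*·D) = 47.93/(0.8002 × 3.571) = 16.773320 rev/s
rpm = 60·n = 1006.399198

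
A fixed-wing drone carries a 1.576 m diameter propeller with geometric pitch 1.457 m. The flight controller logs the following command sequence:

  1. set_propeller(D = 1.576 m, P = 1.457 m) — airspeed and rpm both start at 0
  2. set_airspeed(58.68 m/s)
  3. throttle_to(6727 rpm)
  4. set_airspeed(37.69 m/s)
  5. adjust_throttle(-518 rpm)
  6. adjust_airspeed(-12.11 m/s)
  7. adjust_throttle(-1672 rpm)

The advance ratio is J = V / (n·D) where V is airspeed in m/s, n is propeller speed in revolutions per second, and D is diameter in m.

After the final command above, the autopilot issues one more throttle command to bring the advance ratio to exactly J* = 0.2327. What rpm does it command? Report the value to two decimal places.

set_propeller: D = 1.576 m, P = 1.457 m (p = P/D = 0.924492); state ← (V=0, rpm=0)
set_airspeed(58.68): V ← 58.68 m/s
throttle_to(6727): rpm ← 6727
set_airspeed(37.69): V ← 37.69 m/s
adjust_throttle(-518): rpm ← 6727 -518 = 6209
adjust_airspeed(-12.11): V ← 37.69 -12.11 = 25.58 m/s
adjust_throttle(-1672): rpm ← 6209 -1672 = 4537
final state: V = 25.58 m/s, rpm = 4537 → n = rpm/60 = 75.616667 rev/s
target J* = 0.2327; solve J* = V/(n·D) for n: n = V/(J*·D) = 25.58/(0.2327 × 1.576) = 69.750599 rev/s
rpm = 60·n = 4185.035961

rpm = 4185.04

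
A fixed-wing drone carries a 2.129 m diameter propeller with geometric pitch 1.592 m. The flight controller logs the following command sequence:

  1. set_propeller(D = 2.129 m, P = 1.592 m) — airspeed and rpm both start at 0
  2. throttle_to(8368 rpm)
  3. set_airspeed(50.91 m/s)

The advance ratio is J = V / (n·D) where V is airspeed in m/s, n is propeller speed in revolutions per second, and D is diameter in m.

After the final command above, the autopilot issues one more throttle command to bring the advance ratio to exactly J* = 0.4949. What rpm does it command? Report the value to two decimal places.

rpm = 2899.09

set_propeller: D = 2.129 m, P = 1.592 m (p = P/D = 0.747769); state ← (V=0, rpm=0)
throttle_to(8368): rpm ← 8368
set_airspeed(50.91): V ← 50.91 m/s
final state: V = 50.91 m/s, rpm = 8368 → n = rpm/60 = 139.466667 rev/s
target J* = 0.4949; solve J* = V/(n·D) for n: n = V/(J*·D) = 50.91/(0.4949 × 2.129) = 48.318115 rev/s
rpm = 60·n = 2899.086891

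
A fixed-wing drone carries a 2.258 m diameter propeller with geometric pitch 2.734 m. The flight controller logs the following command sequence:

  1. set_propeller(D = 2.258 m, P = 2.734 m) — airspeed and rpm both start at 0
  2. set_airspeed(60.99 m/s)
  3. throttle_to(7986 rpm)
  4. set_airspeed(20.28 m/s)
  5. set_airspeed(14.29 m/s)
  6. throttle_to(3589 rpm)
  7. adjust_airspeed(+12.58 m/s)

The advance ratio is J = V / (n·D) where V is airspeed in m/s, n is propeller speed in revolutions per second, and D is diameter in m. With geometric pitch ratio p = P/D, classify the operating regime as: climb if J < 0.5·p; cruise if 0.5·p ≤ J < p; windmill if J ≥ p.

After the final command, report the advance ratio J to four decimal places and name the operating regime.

set_propeller: D = 2.258 m, P = 2.734 m (p = P/D = 1.210806); state ← (V=0, rpm=0)
set_airspeed(60.99): V ← 60.99 m/s
throttle_to(7986): rpm ← 7986
set_airspeed(20.28): V ← 20.28 m/s
set_airspeed(14.29): V ← 14.29 m/s
throttle_to(3589): rpm ← 3589
adjust_airspeed(+12.58): V ← 14.29 +12.58 = 26.87 m/s
final state: V = 26.87 m/s, rpm = 3589 → n = rpm/60 = 59.816667 rev/s
J = V / (n·D) = 26.87 / (59.816667 × 2.258) = 0.198940
regime bands: climb J<0.6054 | cruise [0.6054, 1.2108) | windmill J≥1.2108
J = 0.1989 → climb

J = 0.1989, regime = climb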